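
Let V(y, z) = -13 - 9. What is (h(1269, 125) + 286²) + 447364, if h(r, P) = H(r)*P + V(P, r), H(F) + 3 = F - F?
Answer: 528763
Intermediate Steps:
V(y, z) = -22
H(F) = -3 (H(F) = -3 + (F - F) = -3 + 0 = -3)
h(r, P) = -22 - 3*P (h(r, P) = -3*P - 22 = -22 - 3*P)
(h(1269, 125) + 286²) + 447364 = ((-22 - 3*125) + 286²) + 447364 = ((-22 - 375) + 81796) + 447364 = (-397 + 81796) + 447364 = 81399 + 447364 = 528763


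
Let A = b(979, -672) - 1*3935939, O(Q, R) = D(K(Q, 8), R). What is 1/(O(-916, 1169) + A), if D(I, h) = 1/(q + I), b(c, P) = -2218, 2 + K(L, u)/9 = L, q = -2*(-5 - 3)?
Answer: -8246/32474042623 ≈ -2.5393e-7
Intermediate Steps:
q = 16 (q = -2*(-8) = 16)
K(L, u) = -18 + 9*L
D(I, h) = 1/(16 + I)
O(Q, R) = 1/(-2 + 9*Q) (O(Q, R) = 1/(16 + (-18 + 9*Q)) = 1/(-2 + 9*Q))
A = -3938157 (A = -2218 - 1*3935939 = -2218 - 3935939 = -3938157)
1/(O(-916, 1169) + A) = 1/(1/(-2 + 9*(-916)) - 3938157) = 1/(1/(-2 - 8244) - 3938157) = 1/(1/(-8246) - 3938157) = 1/(-1/8246 - 3938157) = 1/(-32474042623/8246) = -8246/32474042623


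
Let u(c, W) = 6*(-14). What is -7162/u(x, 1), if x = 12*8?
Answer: 3581/42 ≈ 85.262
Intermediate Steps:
x = 96
u(c, W) = -84
-7162/u(x, 1) = -7162/(-84) = -7162*(-1/84) = 3581/42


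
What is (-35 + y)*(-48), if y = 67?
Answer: -1536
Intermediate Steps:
(-35 + y)*(-48) = (-35 + 67)*(-48) = 32*(-48) = -1536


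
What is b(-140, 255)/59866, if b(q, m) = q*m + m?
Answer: -35445/59866 ≈ -0.59207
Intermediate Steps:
b(q, m) = m + m*q (b(q, m) = m*q + m = m + m*q)
b(-140, 255)/59866 = (255*(1 - 140))/59866 = (255*(-139))*(1/59866) = -35445*1/59866 = -35445/59866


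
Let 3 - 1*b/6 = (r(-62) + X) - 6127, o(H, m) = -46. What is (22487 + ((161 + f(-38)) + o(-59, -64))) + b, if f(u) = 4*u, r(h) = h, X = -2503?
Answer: 74620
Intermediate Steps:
b = 52170 (b = 18 - 6*((-62 - 2503) - 6127) = 18 - 6*(-2565 - 6127) = 18 - 6*(-8692) = 18 + 52152 = 52170)
(22487 + ((161 + f(-38)) + o(-59, -64))) + b = (22487 + ((161 + 4*(-38)) - 46)) + 52170 = (22487 + ((161 - 152) - 46)) + 52170 = (22487 + (9 - 46)) + 52170 = (22487 - 37) + 52170 = 22450 + 52170 = 74620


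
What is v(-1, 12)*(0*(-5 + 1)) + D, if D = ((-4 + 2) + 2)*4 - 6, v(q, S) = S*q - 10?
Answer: -6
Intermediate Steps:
v(q, S) = -10 + S*q
D = -6 (D = (-2 + 2)*4 - 6 = 0*4 - 6 = 0 - 6 = -6)
v(-1, 12)*(0*(-5 + 1)) + D = (-10 + 12*(-1))*(0*(-5 + 1)) - 6 = (-10 - 12)*(0*(-4)) - 6 = -22*0 - 6 = 0 - 6 = -6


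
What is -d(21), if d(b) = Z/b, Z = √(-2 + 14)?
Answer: -2*√3/21 ≈ -0.16496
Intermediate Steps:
Z = 2*√3 (Z = √12 = 2*√3 ≈ 3.4641)
d(b) = 2*√3/b (d(b) = (2*√3)/b = 2*√3/b)
-d(21) = -2*√3/21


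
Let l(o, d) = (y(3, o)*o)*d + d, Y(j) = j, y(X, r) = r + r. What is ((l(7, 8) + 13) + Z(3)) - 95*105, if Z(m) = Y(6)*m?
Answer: -9152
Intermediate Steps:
y(X, r) = 2*r
l(o, d) = d + 2*d*o² (l(o, d) = ((2*o)*o)*d + d = (2*o²)*d + d = 2*d*o² + d = d + 2*d*o²)
Z(m) = 6*m
((l(7, 8) + 13) + Z(3)) - 95*105 = ((8*(1 + 2*7²) + 13) + 6*3) - 95*105 = ((8*(1 + 2*49) + 13) + 18) - 9975 = ((8*(1 + 98) + 13) + 18) - 9975 = ((8*99 + 13) + 18) - 9975 = ((792 + 13) + 18) - 9975 = (805 + 18) - 9975 = 823 - 9975 = -9152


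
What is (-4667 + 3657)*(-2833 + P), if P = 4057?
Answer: -1236240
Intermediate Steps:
(-4667 + 3657)*(-2833 + P) = (-4667 + 3657)*(-2833 + 4057) = -1010*1224 = -1236240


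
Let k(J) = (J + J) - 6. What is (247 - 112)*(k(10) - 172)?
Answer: -21330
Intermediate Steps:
k(J) = -6 + 2*J (k(J) = 2*J - 6 = -6 + 2*J)
(247 - 112)*(k(10) - 172) = (247 - 112)*((-6 + 2*10) - 172) = 135*((-6 + 20) - 172) = 135*(14 - 172) = 135*(-158) = -21330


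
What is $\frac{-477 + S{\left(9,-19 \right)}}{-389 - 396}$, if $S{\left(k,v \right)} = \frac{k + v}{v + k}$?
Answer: $\frac{476}{785} \approx 0.60637$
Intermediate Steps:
$S{\left(k,v \right)} = 1$ ($S{\left(k,v \right)} = \frac{k + v}{k + v} = 1$)
$\frac{-477 + S{\left(9,-19 \right)}}{-389 - 396} = \frac{-477 + 1}{-389 - 396} = - \frac{476}{-785} = \left(-476\right) \left(- \frac{1}{785}\right) = \frac{476}{785}$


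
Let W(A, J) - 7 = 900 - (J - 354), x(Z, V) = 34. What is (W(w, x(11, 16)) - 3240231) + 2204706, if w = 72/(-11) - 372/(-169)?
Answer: -1034298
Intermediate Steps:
w = -8076/1859 (w = 72*(-1/11) - 372*(-1/169) = -72/11 + 372/169 = -8076/1859 ≈ -4.3443)
W(A, J) = 1261 - J (W(A, J) = 7 + (900 - (J - 354)) = 7 + (900 - (-354 + J)) = 7 + (900 + (354 - J)) = 7 + (1254 - J) = 1261 - J)
(W(w, x(11, 16)) - 3240231) + 2204706 = ((1261 - 1*34) - 3240231) + 2204706 = ((1261 - 34) - 3240231) + 2204706 = (1227 - 3240231) + 2204706 = -3239004 + 2204706 = -1034298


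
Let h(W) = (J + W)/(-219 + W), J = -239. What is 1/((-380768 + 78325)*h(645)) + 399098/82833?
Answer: 24502974828613/5085608986857 ≈ 4.8181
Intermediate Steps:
h(W) = (-239 + W)/(-219 + W)
1/((-380768 + 78325)*h(645)) + 399098/82833 = 1/((-380768 + 78325)*(((-239 + 645)/(-219 + 645)))) + 399098/82833 = 1/((-302443)*((406/426))) + 399098*(1/82833) = -1/(302443*((1/426)*406)) + 399098/82833 = -1/(302443*203/213) + 399098/82833 = -1/302443*213/203 + 399098/82833 = -213/61395929 + 399098/82833 = 24502974828613/5085608986857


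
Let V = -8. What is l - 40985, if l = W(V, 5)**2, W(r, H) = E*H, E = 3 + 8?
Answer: -37960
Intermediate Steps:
E = 11
W(r, H) = 11*H
l = 3025 (l = (11*5)**2 = 55**2 = 3025)
l - 40985 = 3025 - 40985 = -37960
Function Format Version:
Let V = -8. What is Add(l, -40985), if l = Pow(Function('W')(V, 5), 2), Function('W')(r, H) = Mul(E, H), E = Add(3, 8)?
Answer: -37960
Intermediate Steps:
E = 11
Function('W')(r, H) = Mul(11, H)
l = 3025 (l = Pow(Mul(11, 5), 2) = Pow(55, 2) = 3025)
Add(l, -40985) = Add(3025, -40985) = -37960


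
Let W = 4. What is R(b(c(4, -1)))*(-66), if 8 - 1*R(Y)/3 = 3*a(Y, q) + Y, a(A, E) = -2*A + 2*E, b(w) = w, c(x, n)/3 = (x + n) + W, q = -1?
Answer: -23562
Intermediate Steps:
c(x, n) = 12 + 3*n + 3*x (c(x, n) = 3*((x + n) + 4) = 3*((n + x) + 4) = 3*(4 + n + x) = 12 + 3*n + 3*x)
R(Y) = 42 + 15*Y (R(Y) = 24 - 3*(3*(-2*Y + 2*(-1)) + Y) = 24 - 3*(3*(-2*Y - 2) + Y) = 24 - 3*(3*(-2 - 2*Y) + Y) = 24 - 3*((-6 - 6*Y) + Y) = 24 - 3*(-6 - 5*Y) = 24 + (18 + 15*Y) = 42 + 15*Y)
R(b(c(4, -1)))*(-66) = (42 + 15*(12 + 3*(-1) + 3*4))*(-66) = (42 + 15*(12 - 3 + 12))*(-66) = (42 + 15*21)*(-66) = (42 + 315)*(-66) = 357*(-66) = -23562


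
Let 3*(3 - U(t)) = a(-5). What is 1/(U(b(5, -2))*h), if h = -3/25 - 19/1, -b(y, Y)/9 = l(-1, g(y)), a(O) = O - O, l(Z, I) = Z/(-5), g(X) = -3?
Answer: -25/1434 ≈ -0.017434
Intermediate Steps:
l(Z, I) = -Z/5 (l(Z, I) = Z*(-1/5) = -Z/5)
a(O) = 0
b(y, Y) = -9/5 (b(y, Y) = -(-9)*(-1)/5 = -9*1/5 = -9/5)
U(t) = 3 (U(t) = 3 - 1/3*0 = 3 + 0 = 3)
h = -478/25 (h = -3*1/25 - 19*1 = -3/25 - 19 = -478/25 ≈ -19.120)
1/(U(b(5, -2))*h) = 1/(3*(-478/25)) = 1/(-1434/25) = -25/1434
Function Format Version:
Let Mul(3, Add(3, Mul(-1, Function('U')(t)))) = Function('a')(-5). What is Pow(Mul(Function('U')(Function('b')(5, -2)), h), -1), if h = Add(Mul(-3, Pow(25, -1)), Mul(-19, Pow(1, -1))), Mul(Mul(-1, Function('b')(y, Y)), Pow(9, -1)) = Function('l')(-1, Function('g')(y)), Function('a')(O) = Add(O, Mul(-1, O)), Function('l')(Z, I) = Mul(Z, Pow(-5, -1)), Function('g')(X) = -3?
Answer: Rational(-25, 1434) ≈ -0.017434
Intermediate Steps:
Function('l')(Z, I) = Mul(Rational(-1, 5), Z) (Function('l')(Z, I) = Mul(Z, Rational(-1, 5)) = Mul(Rational(-1, 5), Z))
Function('a')(O) = 0
Function('b')(y, Y) = Rational(-9, 5) (Function('b')(y, Y) = Mul(-9, Mul(Rational(-1, 5), -1)) = Mul(-9, Rational(1, 5)) = Rational(-9, 5))
Function('U')(t) = 3 (Function('U')(t) = Add(3, Mul(Rational(-1, 3), 0)) = Add(3, 0) = 3)
h = Rational(-478, 25) (h = Add(Mul(-3, Rational(1, 25)), Mul(-19, 1)) = Add(Rational(-3, 25), -19) = Rational(-478, 25) ≈ -19.120)
Pow(Mul(Function('U')(Function('b')(5, -2)), h), -1) = Pow(Mul(3, Rational(-478, 25)), -1) = Pow(Rational(-1434, 25), -1) = Rational(-25, 1434)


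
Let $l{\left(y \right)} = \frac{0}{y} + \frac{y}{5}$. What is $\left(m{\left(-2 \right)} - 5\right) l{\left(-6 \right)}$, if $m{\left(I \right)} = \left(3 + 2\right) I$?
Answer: $18$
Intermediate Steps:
$l{\left(y \right)} = \frac{y}{5}$ ($l{\left(y \right)} = 0 + y \frac{1}{5} = 0 + \frac{y}{5} = \frac{y}{5}$)
$m{\left(I \right)} = 5 I$
$\left(m{\left(-2 \right)} - 5\right) l{\left(-6 \right)} = \left(5 \left(-2\right) - 5\right) \frac{1}{5} \left(-6\right) = \left(-10 - 5\right) \left(- \frac{6}{5}\right) = \left(-15\right) \left(- \frac{6}{5}\right) = 18$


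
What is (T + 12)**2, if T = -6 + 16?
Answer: 484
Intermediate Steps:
T = 10
(T + 12)**2 = (10 + 12)**2 = 22**2 = 484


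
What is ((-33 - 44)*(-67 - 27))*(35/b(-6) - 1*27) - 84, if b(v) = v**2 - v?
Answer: -568435/3 ≈ -1.8948e+5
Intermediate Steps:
((-33 - 44)*(-67 - 27))*(35/b(-6) - 1*27) - 84 = ((-33 - 44)*(-67 - 27))*(35/((-6*(-1 - 6))) - 1*27) - 84 = (-77*(-94))*(35/((-6*(-7))) - 27) - 84 = 7238*(35/42 - 27) - 84 = 7238*(35*(1/42) - 27) - 84 = 7238*(5/6 - 27) - 84 = 7238*(-157/6) - 84 = -568183/3 - 84 = -568435/3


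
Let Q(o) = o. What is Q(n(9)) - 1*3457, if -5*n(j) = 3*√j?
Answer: -17294/5 ≈ -3458.8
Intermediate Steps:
n(j) = -3*√j/5
Q(n(9)) - 1*3457 = -3*√9/5 - 1*3457 = -⅗*3 - 3457 = -9/5 - 3457 = -17294/5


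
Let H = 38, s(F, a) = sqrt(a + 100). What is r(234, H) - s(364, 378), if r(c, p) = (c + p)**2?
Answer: 73984 - sqrt(478) ≈ 73962.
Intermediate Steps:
s(F, a) = sqrt(100 + a)
r(234, H) - s(364, 378) = (234 + 38)**2 - sqrt(100 + 378) = 272**2 - sqrt(478) = 73984 - sqrt(478)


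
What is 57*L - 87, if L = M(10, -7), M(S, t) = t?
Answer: -486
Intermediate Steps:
L = -7
57*L - 87 = 57*(-7) - 87 = -399 - 87 = -486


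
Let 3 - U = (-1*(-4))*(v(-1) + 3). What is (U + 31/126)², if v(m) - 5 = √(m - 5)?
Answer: 11602033/15876 + 14492*I*√6/63 ≈ 730.79 + 563.46*I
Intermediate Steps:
v(m) = 5 + √(-5 + m) (v(m) = 5 + √(m - 5) = 5 + √(-5 + m))
U = -29 - 4*I*√6 (U = 3 - (-1*(-4))*((5 + √(-5 - 1)) + 3) = 3 - 4*((5 + √(-6)) + 3) = 3 - 4*((5 + I*√6) + 3) = 3 - 4*(8 + I*√6) = 3 - (32 + 4*I*√6) = 3 + (-32 - 4*I*√6) = -29 - 4*I*√6 ≈ -29.0 - 9.798*I)
(U + 31/126)² = ((-29 - 4*I*√6) + 31/126)² = (-3623/126 - 4*I*√6)²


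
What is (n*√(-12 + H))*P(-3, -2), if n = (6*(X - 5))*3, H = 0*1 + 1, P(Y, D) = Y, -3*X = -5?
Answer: 180*I*√11 ≈ 596.99*I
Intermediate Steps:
X = 5/3 (X = -⅓*(-5) = 5/3 ≈ 1.6667)
H = 1 (H = 0 + 1 = 1)
n = -60 (n = (6*(5/3 - 5))*3 = (6*(-10/3))*3 = -20*3 = -60)
(n*√(-12 + H))*P(-3, -2) = -60*√(-12 + 1)*(-3) = -60*I*√11*(-3) = 180*I*√11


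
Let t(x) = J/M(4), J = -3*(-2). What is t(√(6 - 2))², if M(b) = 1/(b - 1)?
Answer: 324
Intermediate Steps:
J = 6
M(b) = 1/(-1 + b)
t(x) = 18 (t(x) = 6/(1/(-1 + 4)) = 6/(1/3) = 6/(⅓) = 6*3 = 18)
t(√(6 - 2))² = 18² = 324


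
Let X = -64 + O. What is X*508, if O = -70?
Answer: -68072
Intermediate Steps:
X = -134 (X = -64 - 70 = -134)
X*508 = -134*508 = -68072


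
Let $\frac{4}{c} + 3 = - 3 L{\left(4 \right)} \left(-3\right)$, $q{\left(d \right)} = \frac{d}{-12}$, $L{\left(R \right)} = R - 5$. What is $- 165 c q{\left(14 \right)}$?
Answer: $- \frac{385}{6} \approx -64.167$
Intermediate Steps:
$L{\left(R \right)} = -5 + R$
$q{\left(d \right)} = - \frac{d}{12}$ ($q{\left(d \right)} = d \left(- \frac{1}{12}\right) = - \frac{d}{12}$)
$c = - \frac{1}{3}$ ($c = \frac{4}{-3 + - 3 \left(-5 + 4\right) \left(-3\right)} = \frac{4}{-3 + \left(-3\right) \left(-1\right) \left(-3\right)} = \frac{4}{-3 + 3 \left(-3\right)} = \frac{4}{-3 - 9} = \frac{4}{-12} = 4 \left(- \frac{1}{12}\right) = - \frac{1}{3} \approx -0.33333$)
$- 165 c q{\left(14 \right)} = \left(-165\right) \left(- \frac{1}{3}\right) \left(\left(- \frac{1}{12}\right) 14\right) = 55 \left(- \frac{7}{6}\right) = - \frac{385}{6}$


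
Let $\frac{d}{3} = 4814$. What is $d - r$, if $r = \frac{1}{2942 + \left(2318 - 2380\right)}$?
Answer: $\frac{41592959}{2880} \approx 14442.0$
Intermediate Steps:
$r = \frac{1}{2880}$ ($r = \frac{1}{2942 - 62} = \frac{1}{2880} \approx 0.00034722$)
$d = 14442$ ($d = 3 \cdot 4814 = 14442$)
$d - r = 14442 - \frac{1}{2880} = \frac{41592959}{2880}$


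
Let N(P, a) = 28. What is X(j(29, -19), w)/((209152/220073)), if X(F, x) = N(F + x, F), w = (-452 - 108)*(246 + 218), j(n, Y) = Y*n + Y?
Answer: 1540511/52288 ≈ 29.462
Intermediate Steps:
j(n, Y) = Y + Y*n
w = -259840 (w = -560*464 = -259840)
X(F, x) = 28
X(j(29, -19), w)/((209152/220073)) = 28/((209152/220073)) = 28/((209152*(1/220073))) = 28/(209152/220073) = 28*(220073/209152) = 1540511/52288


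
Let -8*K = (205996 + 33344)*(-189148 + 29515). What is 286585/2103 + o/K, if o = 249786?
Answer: 101383628113133/743966669895 ≈ 136.27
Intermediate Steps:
K = 9551640555/2 (K = -(205996 + 33344)*(-189148 + 29515)/8 = -59835*(-159633)/2 = -⅛*(-38206562220) = 9551640555/2 ≈ 4.7758e+9)
286585/2103 + o/K = 286585/2103 + 249786/(9551640555/2) = 286585*(1/2103) + 249786*(2/9551640555) = 286585/2103 + 55508/1061293395 = 101383628113133/743966669895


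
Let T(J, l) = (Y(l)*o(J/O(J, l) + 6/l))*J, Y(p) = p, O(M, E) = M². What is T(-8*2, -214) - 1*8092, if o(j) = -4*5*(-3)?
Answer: 197348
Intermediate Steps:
o(j) = 60 (o(j) = -20*(-3) = 60)
T(J, l) = 60*J*l (T(J, l) = (l*60)*J = (60*l)*J = 60*J*l)
T(-8*2, -214) - 1*8092 = 60*(-8*2)*(-214) - 1*8092 = 60*(-16)*(-214) - 8092 = 205440 - 8092 = 197348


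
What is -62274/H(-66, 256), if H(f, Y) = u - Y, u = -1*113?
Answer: 20758/123 ≈ 168.76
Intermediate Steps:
u = -113
H(f, Y) = -113 - Y
-62274/H(-66, 256) = -62274/(-113 - 1*256) = -62274/(-113 - 256) = -62274/(-369) = -62274*(-1/369) = 20758/123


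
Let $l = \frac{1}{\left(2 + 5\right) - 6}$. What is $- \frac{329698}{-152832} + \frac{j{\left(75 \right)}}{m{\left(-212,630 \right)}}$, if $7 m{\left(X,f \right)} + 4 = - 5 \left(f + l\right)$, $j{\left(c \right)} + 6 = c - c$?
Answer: $\frac{58218607}{26822016} \approx 2.1706$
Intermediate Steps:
$j{\left(c \right)} = -6$ ($j{\left(c \right)} = -6 + \left(c - c\right) = -6 + 0 = -6$)
$l = 1$ ($l = \frac{1}{7 - 6} = 1^{-1} = 1$)
$m{\left(X,f \right)} = - \frac{9}{7} - \frac{5 f}{7}$ ($m{\left(X,f \right)} = - \frac{4}{7} + \frac{\left(-5\right) \left(f + 1\right)}{7} = - \frac{4}{7} + \frac{\left(-5\right) \left(1 + f\right)}{7} = - \frac{4}{7} + \frac{-5 - 5 f}{7} = - \frac{4}{7} - \left(\frac{5}{7} + \frac{5 f}{7}\right) = - \frac{9}{7} - \frac{5 f}{7}$)
$- \frac{329698}{-152832} + \frac{j{\left(75 \right)}}{m{\left(-212,630 \right)}} = - \frac{329698}{-152832} - \frac{6}{- \frac{9}{7} - 450} = \left(-329698\right) \left(- \frac{1}{152832}\right) - \frac{6}{- \frac{9}{7} - 450} = \frac{164849}{76416} - \frac{6}{- \frac{3159}{7}} = \frac{164849}{76416} - - \frac{14}{1053} = \frac{164849}{76416} + \frac{14}{1053} = \frac{58218607}{26822016}$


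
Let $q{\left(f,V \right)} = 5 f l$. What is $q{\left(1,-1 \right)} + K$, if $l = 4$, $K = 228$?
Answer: $248$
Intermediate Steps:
$q{\left(f,V \right)} = 20 f$ ($q{\left(f,V \right)} = 5 f 4 = 20 f$)
$q{\left(1,-1 \right)} + K = 20 \cdot 1 + 228 = 20 + 228 = 248$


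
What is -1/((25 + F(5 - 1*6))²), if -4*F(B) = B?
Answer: -16/10201 ≈ -0.0015685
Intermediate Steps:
F(B) = -B/4
-1/((25 + F(5 - 1*6))²) = -1/((25 - (5 - 1*6)/4)²) = -1/((25 - (5 - 6)/4)²) = -1/((25 - ¼*(-1))²) = -1/((25 + ¼)²) = -1/((101/4)²) = -1/10201/16 = -1*16/10201 = -16/10201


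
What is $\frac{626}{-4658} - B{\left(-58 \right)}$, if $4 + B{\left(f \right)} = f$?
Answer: $\frac{144085}{2329} \approx 61.866$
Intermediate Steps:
$B{\left(f \right)} = -4 + f$
$\frac{626}{-4658} - B{\left(-58 \right)} = \frac{626}{-4658} - \left(-4 - 58\right) = 626 \left(- \frac{1}{4658}\right) - -62 = - \frac{313}{2329} + 62 = \frac{144085}{2329}$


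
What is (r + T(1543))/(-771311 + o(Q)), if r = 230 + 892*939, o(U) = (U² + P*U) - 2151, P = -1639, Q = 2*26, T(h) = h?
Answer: -839361/855986 ≈ -0.98058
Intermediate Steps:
Q = 52
o(U) = -2151 + U² - 1639*U (o(U) = (U² - 1639*U) - 2151 = -2151 + U² - 1639*U)
r = 837818 (r = 230 + 837588 = 837818)
(r + T(1543))/(-771311 + o(Q)) = (837818 + 1543)/(-771311 + (-2151 + 52² - 1639*52)) = 839361/(-771311 + (-2151 + 2704 - 85228)) = 839361/(-771311 - 84675) = 839361/(-855986) = 839361*(-1/855986) = -839361/855986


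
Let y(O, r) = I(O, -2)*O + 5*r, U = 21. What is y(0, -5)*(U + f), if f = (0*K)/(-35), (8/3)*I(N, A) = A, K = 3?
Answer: -525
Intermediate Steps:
I(N, A) = 3*A/8
y(O, r) = 5*r - 3*O/4 (y(O, r) = ((3/8)*(-2))*O + 5*r = -3*O/4 + 5*r = 5*r - 3*O/4)
f = 0 (f = (0*3)/(-35) = 0*(-1/35) = 0)
y(0, -5)*(U + f) = (5*(-5) - ¾*0)*(21 + 0) = (-25 + 0)*21 = -25*21 = -525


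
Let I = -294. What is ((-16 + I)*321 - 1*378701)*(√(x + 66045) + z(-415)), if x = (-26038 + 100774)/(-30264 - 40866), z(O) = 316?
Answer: -151114676 - 478211*√9281884330245/11855 ≈ -2.7401e+8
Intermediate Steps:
x = -12456/11855 (x = 74736/(-71130) = 74736*(-1/71130) = -12456/11855 ≈ -1.0507)
((-16 + I)*321 - 1*378701)*(√(x + 66045) + z(-415)) = ((-16 - 294)*321 - 1*378701)*(√(-12456/11855 + 66045) + 316) = (-310*321 - 378701)*(√(782951019/11855) + 316) = (-99510 - 378701)*(√9281884330245/11855 + 316) = -478211*(316 + √9281884330245/11855) = -151114676 - 478211*√9281884330245/11855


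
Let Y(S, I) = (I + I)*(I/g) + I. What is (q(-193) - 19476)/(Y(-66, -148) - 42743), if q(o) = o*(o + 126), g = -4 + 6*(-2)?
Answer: 6545/45629 ≈ 0.14344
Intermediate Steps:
g = -16 (g = -4 - 12 = -16)
q(o) = o*(126 + o)
Y(S, I) = I - I²/8 (Y(S, I) = (I + I)*(I/(-16)) + I = (2*I)*(I*(-1/16)) + I = (2*I)*(-I/16) + I = -I²/8 + I = I - I²/8)
(q(-193) - 19476)/(Y(-66, -148) - 42743) = (-193*(126 - 193) - 19476)/((⅛)*(-148)*(8 - 1*(-148)) - 42743) = (-193*(-67) - 19476)/((⅛)*(-148)*(8 + 148) - 42743) = (12931 - 19476)/((⅛)*(-148)*156 - 42743) = -6545/(-2886 - 42743) = -6545/(-45629) = -6545*(-1/45629) = 6545/45629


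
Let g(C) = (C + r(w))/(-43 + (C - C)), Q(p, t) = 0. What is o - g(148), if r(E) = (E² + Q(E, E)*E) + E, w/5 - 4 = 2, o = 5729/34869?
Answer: 37835129/1499367 ≈ 25.234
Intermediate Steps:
o = 5729/34869 (o = 5729*(1/34869) = 5729/34869 ≈ 0.16430)
w = 30 (w = 20 + 5*2 = 20 + 10 = 30)
r(E) = E + E² (r(E) = (E² + 0*E) + E = (E² + 0) + E = E² + E = E + E²)
g(C) = -930/43 - C/43 (g(C) = (C + 30*(1 + 30))/(-43 + (C - C)) = (C + 30*31)/(-43 + 0) = (C + 930)/(-43) = (930 + C)*(-1/43) = -930/43 - C/43)
o - g(148) = 5729/34869 - (-930/43 - 1/43*148) = 5729/34869 - (-930/43 - 148/43) = 5729/34869 - 1*(-1078/43) = 5729/34869 + 1078/43 = 37835129/1499367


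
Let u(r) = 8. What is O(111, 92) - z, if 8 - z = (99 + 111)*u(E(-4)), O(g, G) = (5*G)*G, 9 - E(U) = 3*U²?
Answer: 43992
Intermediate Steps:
E(U) = 9 - 3*U²
O(g, G) = 5*G²
z = -1672 (z = 8 - (99 + 111)*8 = 8 - 210*8 = 8 - 1*1680 = 8 - 1680 = -1672)
O(111, 92) - z = 5*92² - 1*(-1672) = 5*8464 + 1672 = 42320 + 1672 = 43992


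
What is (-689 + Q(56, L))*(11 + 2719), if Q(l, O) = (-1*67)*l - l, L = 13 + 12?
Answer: -12276810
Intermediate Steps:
L = 25
Q(l, O) = -68*l (Q(l, O) = -67*l - l = -68*l)
(-689 + Q(56, L))*(11 + 2719) = (-689 - 68*56)*(11 + 2719) = (-689 - 3808)*2730 = -4497*2730 = -12276810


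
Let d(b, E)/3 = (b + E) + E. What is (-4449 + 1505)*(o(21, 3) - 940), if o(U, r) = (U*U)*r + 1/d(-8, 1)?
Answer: -10146496/9 ≈ -1.1274e+6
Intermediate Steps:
d(b, E) = 3*b + 6*E (d(b, E) = 3*((b + E) + E) = 3*((E + b) + E) = 3*(b + 2*E) = 3*b + 6*E)
o(U, r) = -1/18 + r*U² (o(U, r) = (U*U)*r + 1/(3*(-8) + 6*1) = U²*r + 1/(-24 + 6) = r*U² + 1/(-18) = r*U² - 1/18 = -1/18 + r*U²)
(-4449 + 1505)*(o(21, 3) - 940) = (-4449 + 1505)*((-1/18 + 3*21²) - 940) = -2944*((-1/18 + 3*441) - 940) = -2944*((-1/18 + 1323) - 940) = -2944*(23813/18 - 940) = -2944*6893/18 = -10146496/9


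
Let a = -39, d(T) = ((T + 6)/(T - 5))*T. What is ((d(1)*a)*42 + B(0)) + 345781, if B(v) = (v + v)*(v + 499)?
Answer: 697295/2 ≈ 3.4865e+5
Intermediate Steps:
B(v) = 2*v*(499 + v) (B(v) = (2*v)*(499 + v) = 2*v*(499 + v))
d(T) = T*(6 + T)/(-5 + T) (d(T) = ((6 + T)/(-5 + T))*T = T*(6 + T)/(-5 + T))
((d(1)*a)*42 + B(0)) + 345781 = (((1*(6 + 1)/(-5 + 1))*(-39))*42 + 2*0*(499 + 0)) + 345781 = (((1*7/(-4))*(-39))*42 + 2*0*499) + 345781 = (((1*(-1/4)*7)*(-39))*42 + 0) + 345781 = (-7/4*(-39)*42 + 0) + 345781 = ((273/4)*42 + 0) + 345781 = (5733/2 + 0) + 345781 = 5733/2 + 345781 = 697295/2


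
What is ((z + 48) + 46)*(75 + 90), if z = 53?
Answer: 24255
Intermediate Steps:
((z + 48) + 46)*(75 + 90) = ((53 + 48) + 46)*(75 + 90) = (101 + 46)*165 = 147*165 = 24255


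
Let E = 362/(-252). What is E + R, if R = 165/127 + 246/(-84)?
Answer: -24530/8001 ≈ -3.0659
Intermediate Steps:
E = -181/126 (E = 362*(-1/252) = -181/126 ≈ -1.4365)
R = -2897/1778 (R = 165*(1/127) + 246*(-1/84) = 165/127 - 41/14 = -2897/1778 ≈ -1.6294)
E + R = -181/126 - 2897/1778 = -24530/8001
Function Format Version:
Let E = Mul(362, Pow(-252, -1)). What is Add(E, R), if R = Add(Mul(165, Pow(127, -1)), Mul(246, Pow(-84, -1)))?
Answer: Rational(-24530, 8001) ≈ -3.0659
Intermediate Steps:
E = Rational(-181, 126) (E = Mul(362, Rational(-1, 252)) = Rational(-181, 126) ≈ -1.4365)
R = Rational(-2897, 1778) (R = Add(Mul(165, Rational(1, 127)), Mul(246, Rational(-1, 84))) = Add(Rational(165, 127), Rational(-41, 14)) = Rational(-2897, 1778) ≈ -1.6294)
Add(E, R) = Add(Rational(-181, 126), Rational(-2897, 1778)) = Rational(-24530, 8001)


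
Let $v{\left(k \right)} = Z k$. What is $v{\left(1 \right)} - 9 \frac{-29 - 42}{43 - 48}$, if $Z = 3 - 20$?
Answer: $- \frac{724}{5} \approx -144.8$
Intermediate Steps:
$Z = -17$ ($Z = 3 - 20 = -17$)
$v{\left(k \right)} = - 17 k$
$v{\left(1 \right)} - 9 \frac{-29 - 42}{43 - 48} = \left(-17\right) 1 - 9 \frac{-29 - 42}{43 - 48} = -17 - 9 \left(- \frac{71}{-5}\right) = -17 - 9 \left(\left(-71\right) \left(- \frac{1}{5}\right)\right) = -17 - \frac{639}{5} = - \frac{724}{5}$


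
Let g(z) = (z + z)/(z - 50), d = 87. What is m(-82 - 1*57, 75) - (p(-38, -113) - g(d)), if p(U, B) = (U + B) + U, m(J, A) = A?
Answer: 9942/37 ≈ 268.70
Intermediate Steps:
g(z) = 2*z/(-50 + z) (g(z) = (2*z)/(-50 + z) = 2*z/(-50 + z))
p(U, B) = B + 2*U (p(U, B) = (B + U) + U = B + 2*U)
m(-82 - 1*57, 75) - (p(-38, -113) - g(d)) = 75 - ((-113 + 2*(-38)) - 2*87/(-50 + 87)) = 75 - ((-113 - 76) - 2*87/37) = 75 - (-189 - 2*87/37) = 75 - (-189 - 1*174/37) = 75 - (-189 - 174/37) = 75 - 1*(-7167/37) = 75 + 7167/37 = 9942/37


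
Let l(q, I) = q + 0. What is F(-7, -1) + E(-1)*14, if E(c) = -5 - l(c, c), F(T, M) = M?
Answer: -57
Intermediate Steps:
l(q, I) = q
E(c) = -5 - c
F(-7, -1) + E(-1)*14 = -1 + (-5 - 1*(-1))*14 = -1 + (-5 + 1)*14 = -1 - 4*14 = -1 - 56 = -57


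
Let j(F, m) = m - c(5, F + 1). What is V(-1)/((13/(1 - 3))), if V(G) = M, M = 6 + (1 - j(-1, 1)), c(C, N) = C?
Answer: -22/13 ≈ -1.6923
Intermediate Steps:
j(F, m) = -5 + m (j(F, m) = m - 1*5 = m - 5 = -5 + m)
M = 11 (M = 6 + (1 - (-5 + 1)) = 6 + (1 - 1*(-4)) = 6 + (1 + 4) = 6 + 5 = 11)
V(G) = 11
V(-1)/((13/(1 - 3))) = 11/(13/(1 - 3)) = 11/(13/(-2)) = 11/(13*(-½)) = 11/(-13/2) = -2/13*11 = -22/13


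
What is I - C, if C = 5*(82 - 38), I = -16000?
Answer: -16220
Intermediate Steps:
C = 220 (C = 5*44 = 220)
I - C = -16000 - 1*220 = -16000 - 220 = -16220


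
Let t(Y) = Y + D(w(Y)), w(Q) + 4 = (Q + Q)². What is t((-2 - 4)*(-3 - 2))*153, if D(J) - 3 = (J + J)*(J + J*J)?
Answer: 14233156694361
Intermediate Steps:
w(Q) = -4 + 4*Q² (w(Q) = -4 + (Q + Q)² = -4 + (2*Q)² = -4 + 4*Q²)
D(J) = 3 + 2*J*(J + J²) (D(J) = 3 + (J + J)*(J + J*J) = 3 + (2*J)*(J + J²) = 3 + 2*J*(J + J²))
t(Y) = 3 + Y + 2*(-4 + 4*Y²)² + 2*(-4 + 4*Y²)³ (t(Y) = Y + (3 + 2*(-4 + 4*Y²)² + 2*(-4 + 4*Y²)³) = 3 + Y + 2*(-4 + 4*Y²)² + 2*(-4 + 4*Y²)³)
t((-2 - 4)*(-3 - 2))*153 = (-93 + (-2 - 4)*(-3 - 2) - 352*(-3 - 2)⁴*(-2 - 4)⁴ + 128*((-2 - 4)*(-3 - 2))⁶ + 320*((-2 - 4)*(-3 - 2))²)*153 = (-93 - 6*(-5) - 352*(-6*(-5))⁴ + 128*(-6*(-5))⁶ + 320*(-6*(-5))²)*153 = (-93 + 30 - 352*30⁴ + 128*30⁶ + 320*30²)*153 = (-93 + 30 - 352*810000 + 128*729000000 + 320*900)*153 = (-93 + 30 - 285120000 + 93312000000 + 288000)*153 = 93027167937*153 = 14233156694361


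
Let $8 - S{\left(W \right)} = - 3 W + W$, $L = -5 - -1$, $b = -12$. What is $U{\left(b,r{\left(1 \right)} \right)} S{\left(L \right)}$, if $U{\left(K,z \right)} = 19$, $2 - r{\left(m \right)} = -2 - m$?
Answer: $0$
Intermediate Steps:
$r{\left(m \right)} = 4 + m$ ($r{\left(m \right)} = 2 - \left(-2 - m\right) = 2 + \left(2 + m\right) = 4 + m$)
$L = -4$ ($L = -5 + 1 = -4$)
$S{\left(W \right)} = 8 + 2 W$ ($S{\left(W \right)} = 8 - \left(- 3 W + W\right) = 8 - - 2 W = 8 + 2 W$)
$U{\left(b,r{\left(1 \right)} \right)} S{\left(L \right)} = 19 \left(8 + 2 \left(-4\right)\right) = 19 \left(8 - 8\right) = 19 \cdot 0 = 0$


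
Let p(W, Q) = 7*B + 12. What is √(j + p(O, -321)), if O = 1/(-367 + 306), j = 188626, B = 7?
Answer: √188687 ≈ 434.38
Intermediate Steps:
O = -1/61 (O = 1/(-61) = -1/61 ≈ -0.016393)
p(W, Q) = 61 (p(W, Q) = 7*7 + 12 = 49 + 12 = 61)
√(j + p(O, -321)) = √(188626 + 61) = √188687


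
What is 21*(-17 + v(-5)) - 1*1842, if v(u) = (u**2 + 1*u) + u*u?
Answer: -1254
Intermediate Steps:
v(u) = u + 2*u**2 (v(u) = (u**2 + u) + u**2 = (u + u**2) + u**2 = u + 2*u**2)
21*(-17 + v(-5)) - 1*1842 = 21*(-17 - 5*(1 + 2*(-5))) - 1*1842 = 21*(-17 - 5*(1 - 10)) - 1842 = 21*(-17 - 5*(-9)) - 1842 = 21*(-17 + 45) - 1842 = 21*28 - 1842 = 588 - 1842 = -1254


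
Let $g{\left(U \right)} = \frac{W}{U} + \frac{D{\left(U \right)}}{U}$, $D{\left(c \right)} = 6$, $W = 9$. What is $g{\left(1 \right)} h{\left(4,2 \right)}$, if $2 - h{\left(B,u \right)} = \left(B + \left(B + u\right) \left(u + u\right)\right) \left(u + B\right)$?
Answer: $-2490$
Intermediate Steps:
$g{\left(U \right)} = \frac{15}{U}$ ($g{\left(U \right)} = \frac{9}{U} + \frac{6}{U} = \frac{15}{U}$)
$h{\left(B,u \right)} = 2 - \left(B + u\right) \left(B + 2 u \left(B + u\right)\right)$ ($h{\left(B,u \right)} = 2 - \left(B + \left(B + u\right) \left(u + u\right)\right) \left(u + B\right) = 2 - \left(B + \left(B + u\right) 2 u\right) \left(B + u\right) = 2 - \left(B + 2 u \left(B + u\right)\right) \left(B + u\right) = 2 - \left(B + u\right) \left(B + 2 u \left(B + u\right)\right)$)
$g{\left(1 \right)} h{\left(4,2 \right)} = \frac{15}{1} \left(2 - 4^{2} - 2 \cdot 2^{3} - 4 \cdot 2 - 16 \cdot 2^{2} - 4 \cdot 4^{2}\right) = 15 \cdot 1 \left(2 - 16 - 16 - 8 - 16 \cdot 4 - 4 \cdot 16\right) = 15 \left(2 - 16 - 16 - 8 - 64 - 64\right) = 15 \left(-166\right) = -2490$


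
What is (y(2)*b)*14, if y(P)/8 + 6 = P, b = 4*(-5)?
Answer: 8960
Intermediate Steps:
b = -20
y(P) = -48 + 8*P
(y(2)*b)*14 = ((-48 + 8*2)*(-20))*14 = ((-48 + 16)*(-20))*14 = -32*(-20)*14 = 640*14 = 8960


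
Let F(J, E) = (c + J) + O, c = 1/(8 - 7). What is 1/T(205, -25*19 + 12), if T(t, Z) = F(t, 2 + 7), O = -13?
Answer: 1/193 ≈ 0.0051813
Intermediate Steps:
c = 1 (c = 1/1 = 1)
F(J, E) = -12 + J (F(J, E) = (1 + J) - 13 = -12 + J)
T(t, Z) = -12 + t
1/T(205, -25*19 + 12) = 1/(-12 + 205) = 1/193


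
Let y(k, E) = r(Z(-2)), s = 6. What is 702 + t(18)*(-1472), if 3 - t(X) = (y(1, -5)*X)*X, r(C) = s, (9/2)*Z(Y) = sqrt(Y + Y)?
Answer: 2857854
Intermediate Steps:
Z(Y) = 2*sqrt(2)*sqrt(Y)/9 (Z(Y) = 2*sqrt(Y + Y)/9 = 2*sqrt(2*Y)/9 = 2*(sqrt(2)*sqrt(Y))/9 = 2*sqrt(2)*sqrt(Y)/9)
r(C) = 6
y(k, E) = 6
t(X) = 3 - 6*X**2 (t(X) = 3 - 6*X*X = 3 - 6*X**2)
702 + t(18)*(-1472) = 702 + (3 - 6*18**2)*(-1472) = 702 + (3 - 6*324)*(-1472) = 702 + (3 - 1944)*(-1472) = 702 - 1941*(-1472) = 702 + 2857152 = 2857854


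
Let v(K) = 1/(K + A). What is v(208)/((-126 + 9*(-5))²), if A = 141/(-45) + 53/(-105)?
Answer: 35/209151126 ≈ 1.6734e-7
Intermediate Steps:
A = -382/105 (A = 141*(-1/45) + 53*(-1/105) = -47/15 - 53/105 = -382/105 ≈ -3.6381)
v(K) = 1/(-382/105 + K) (v(K) = 1/(K - 382/105) = 1/(-382/105 + K))
v(208)/((-126 + 9*(-5))²) = (105/(-382 + 105*208))/((-126 + 9*(-5))²) = (105/(-382 + 21840))/((-126 - 45)²) = (105/21458)/((-171)²) = (105*(1/21458))/29241 = (105/21458)*(1/29241) = 35/209151126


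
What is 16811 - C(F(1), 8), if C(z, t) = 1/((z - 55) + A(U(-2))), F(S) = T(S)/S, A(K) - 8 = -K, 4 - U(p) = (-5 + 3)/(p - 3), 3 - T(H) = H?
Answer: 4085078/243 ≈ 16811.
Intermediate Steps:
T(H) = 3 - H
U(p) = 4 + 2/(-3 + p) (U(p) = 4 - (-5 + 3)/(p - 3) = 4 - (-2)/(-3 + p) = 4 + 2/(-3 + p))
A(K) = 8 - K
F(S) = (3 - S)/S
C(z, t) = 1/(-253/5 + z) (C(z, t) = 1/((z - 55) + (8 - 2*(-5 + 2*(-2))/(-3 - 2))) = 1/((-55 + z) + (8 - 2*(-5 - 4)/(-5))) = 1/((-55 + z) + (8 - 2*(-1)*(-9)/5)) = 1/((-55 + z) + (8 - 1*18/5)) = 1/((-55 + z) + (8 - 18/5)) = 1/((-55 + z) + 22/5) = 1/(-253/5 + z))
16811 - C(F(1), 8) = 16811 - 5/(-253 + 5*((3 - 1*1)/1)) = 16811 - 5/(-253 + 5*(1*(3 - 1))) = 16811 - 5/(-253 + 5*(1*2)) = 16811 - 5/(-253 + 5*2) = 16811 - 5/(-253 + 10) = 16811 - 5/(-243) = 16811 - 5*(-1)/243 = 16811 - 1*(-5/243) = 16811 + 5/243 = 4085078/243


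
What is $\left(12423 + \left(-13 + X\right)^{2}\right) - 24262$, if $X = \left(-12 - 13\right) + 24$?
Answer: $-11643$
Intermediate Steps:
$X = -1$ ($X = -25 + 24 = -1$)
$\left(12423 + \left(-13 + X\right)^{2}\right) - 24262 = \left(12423 + \left(-13 - 1\right)^{2}\right) - 24262 = \left(12423 + \left(-14\right)^{2}\right) - 24262 = \left(12423 + 196\right) - 24262 = 12619 - 24262 = -11643$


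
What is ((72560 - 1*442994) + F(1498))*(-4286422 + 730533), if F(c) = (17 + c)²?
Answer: -6844343144199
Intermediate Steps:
((72560 - 1*442994) + F(1498))*(-4286422 + 730533) = ((72560 - 1*442994) + (17 + 1498)²)*(-4286422 + 730533) = ((72560 - 442994) + 1515²)*(-3555889) = (-370434 + 2295225)*(-3555889) = 1924791*(-3555889) = -6844343144199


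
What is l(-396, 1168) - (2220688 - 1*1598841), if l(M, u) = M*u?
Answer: -1084375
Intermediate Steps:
l(-396, 1168) - (2220688 - 1*1598841) = -396*1168 - (2220688 - 1*1598841) = -462528 - (2220688 - 1598841) = -462528 - 1*621847 = -462528 - 621847 = -1084375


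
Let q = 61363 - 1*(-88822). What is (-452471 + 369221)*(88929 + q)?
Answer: -19906240500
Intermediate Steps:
q = 150185 (q = 61363 + 88822 = 150185)
(-452471 + 369221)*(88929 + q) = (-452471 + 369221)*(88929 + 150185) = -83250*239114 = -19906240500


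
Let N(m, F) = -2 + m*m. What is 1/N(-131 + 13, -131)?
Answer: 1/13922 ≈ 7.1829e-5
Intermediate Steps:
N(m, F) = -2 + m²
1/N(-131 + 13, -131) = 1/(-2 + (-131 + 13)²) = 1/(-2 + (-118)²) = 1/(-2 + 13924) = 1/13922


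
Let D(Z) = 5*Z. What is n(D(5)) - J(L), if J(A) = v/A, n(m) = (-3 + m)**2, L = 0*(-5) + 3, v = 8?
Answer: 1444/3 ≈ 481.33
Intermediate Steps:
L = 3 (L = 0 + 3 = 3)
J(A) = 8/A
n(D(5)) - J(L) = (-3 + 5*5)**2 - 8/3 = (-3 + 25)**2 - 8/3 = 22**2 - 1*8/3 = 484 - 8/3 = 1444/3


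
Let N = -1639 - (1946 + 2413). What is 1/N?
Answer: -1/5998 ≈ -0.00016672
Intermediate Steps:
N = -5998 (N = -1639 - 1*4359 = -1639 - 4359 = -5998)
1/N = 1/(-5998) = -1/5998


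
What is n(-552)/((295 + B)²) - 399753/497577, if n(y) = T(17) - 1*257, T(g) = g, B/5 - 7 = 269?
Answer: -74778428607/93067631375 ≈ -0.80348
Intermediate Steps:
B = 1380 (B = 35 + 5*269 = 35 + 1345 = 1380)
n(y) = -240 (n(y) = 17 - 1*257 = 17 - 257 = -240)
n(-552)/((295 + B)²) - 399753/497577 = -240/(295 + 1380)² - 399753/497577 = -240/(1675²) - 399753*1/497577 = -240/2805625 - 133251/165859 = -240*1/2805625 - 133251/165859 = -48/561125 - 133251/165859 = -74778428607/93067631375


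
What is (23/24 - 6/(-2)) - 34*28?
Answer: -22753/24 ≈ -948.04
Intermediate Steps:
(23/24 - 6/(-2)) - 34*28 = (23*(1/24) - 6*(-½)) - 952 = (23/24 + 3) - 952 = 95/24 - 952 = -22753/24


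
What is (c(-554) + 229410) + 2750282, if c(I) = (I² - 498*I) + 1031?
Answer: 3563531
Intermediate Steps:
c(I) = 1031 + I² - 498*I
(c(-554) + 229410) + 2750282 = ((1031 + (-554)² - 498*(-554)) + 229410) + 2750282 = ((1031 + 306916 + 275892) + 229410) + 2750282 = (583839 + 229410) + 2750282 = 813249 + 2750282 = 3563531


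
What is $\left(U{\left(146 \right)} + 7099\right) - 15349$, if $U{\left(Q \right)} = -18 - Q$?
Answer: $-8414$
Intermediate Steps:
$\left(U{\left(146 \right)} + 7099\right) - 15349 = \left(\left(-18 - 146\right) + 7099\right) - 15349 = \left(-164 + 7099\right) - 15349 = 6935 - 15349 = -8414$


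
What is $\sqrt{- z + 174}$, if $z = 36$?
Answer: $\sqrt{138} \approx 11.747$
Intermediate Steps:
$\sqrt{- z + 174} = \sqrt{\left(-1\right) 36 + 174} = \sqrt{-36 + 174} = \sqrt{138}$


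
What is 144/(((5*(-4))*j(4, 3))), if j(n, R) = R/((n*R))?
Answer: -144/5 ≈ -28.800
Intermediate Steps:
j(n, R) = 1/n (j(n, R) = R/((R*n)) = R*(1/(R*n)) = 1/n)
144/(((5*(-4))*j(4, 3))) = 144/(((5*(-4))/4)) = 144/((-20*1/4)) = 144/(-5) = 144*(-1/5) = -144/5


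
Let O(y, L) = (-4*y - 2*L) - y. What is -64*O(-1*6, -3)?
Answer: -2304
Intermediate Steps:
O(y, L) = -5*y - 2*L
-64*O(-1*6, -3) = -64*(-(-5)*6 - 2*(-3)) = -64*(-5*(-6) + 6) = -64*(30 + 6) = -64*36 = -2304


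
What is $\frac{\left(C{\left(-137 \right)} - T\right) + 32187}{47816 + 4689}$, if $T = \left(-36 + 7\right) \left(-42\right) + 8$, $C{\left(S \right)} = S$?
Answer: $\frac{30824}{52505} \approx 0.58707$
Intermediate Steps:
$T = 1226$ ($T = \left(-29\right) \left(-42\right) + 8 = 1218 + 8 = 1226$)
$\frac{\left(C{\left(-137 \right)} - T\right) + 32187}{47816 + 4689} = \frac{\left(-137 - 1226\right) + 32187}{47816 + 4689} = \frac{\left(-137 - 1226\right) + 32187}{52505} = \left(-1363 + 32187\right) \frac{1}{52505} = 30824 \cdot \frac{1}{52505} = \frac{30824}{52505}$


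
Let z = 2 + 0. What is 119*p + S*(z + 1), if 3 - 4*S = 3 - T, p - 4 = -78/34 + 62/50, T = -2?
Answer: 17453/50 ≈ 349.06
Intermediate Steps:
z = 2
p = 1252/425 (p = 4 + (-78/34 + 62/50) = 4 + (-78*1/34 + 62*(1/50)) = 4 + (-39/17 + 31/25) = 4 - 448/425 = 1252/425 ≈ 2.9459)
S = -½ (S = ¾ - (3 - 1*(-2))/4 = ¾ - (3 + 2)/4 = ¾ - ¼*5 = ¾ - 5/4 = -½ ≈ -0.50000)
119*p + S*(z + 1) = 119*(1252/425) - (2 + 1)/2 = 8764/25 - ½*3 = 8764/25 - 3/2 = 17453/50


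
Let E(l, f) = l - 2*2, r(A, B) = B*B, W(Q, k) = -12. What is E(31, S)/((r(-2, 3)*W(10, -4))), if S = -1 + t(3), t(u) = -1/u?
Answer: -¼ ≈ -0.25000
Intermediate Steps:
r(A, B) = B²
S = -4/3 (S = -1 - 1/3 = -1 - 1*⅓ = -1 - ⅓ = -4/3 ≈ -1.3333)
E(l, f) = -4 + l (E(l, f) = l - 4 = -4 + l)
E(31, S)/((r(-2, 3)*W(10, -4))) = (-4 + 31)/((3²*(-12))) = 27/((9*(-12))) = 27/(-108) = 27*(-1/108) = -¼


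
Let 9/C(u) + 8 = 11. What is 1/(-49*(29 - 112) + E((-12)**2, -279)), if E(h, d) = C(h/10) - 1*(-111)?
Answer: 1/4181 ≈ 0.00023918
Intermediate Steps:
C(u) = 3 (C(u) = 9/(-8 + 11) = 9/3 = 9*(1/3) = 3)
E(h, d) = 114 (E(h, d) = 3 - 1*(-111) = 3 + 111 = 114)
1/(-49*(29 - 112) + E((-12)**2, -279)) = 1/(-49*(29 - 112) + 114) = 1/(-49*(-83) + 114) = 1/(4067 + 114) = 1/4181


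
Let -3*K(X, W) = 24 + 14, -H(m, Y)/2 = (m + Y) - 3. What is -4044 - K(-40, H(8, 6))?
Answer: -12094/3 ≈ -4031.3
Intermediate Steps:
H(m, Y) = 6 - 2*Y - 2*m (H(m, Y) = -2*((m + Y) - 3) = -2*((Y + m) - 3) = -2*(-3 + Y + m) = 6 - 2*Y - 2*m)
K(X, W) = -38/3 (K(X, W) = -(24 + 14)/3 = -⅓*38 = -38/3)
-4044 - K(-40, H(8, 6)) = -4044 - 1*(-38/3) = -4044 + 38/3 = -12094/3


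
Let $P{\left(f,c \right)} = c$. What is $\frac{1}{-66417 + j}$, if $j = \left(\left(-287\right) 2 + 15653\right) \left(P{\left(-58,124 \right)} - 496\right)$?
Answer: $- \frac{1}{5675805} \approx -1.7619 \cdot 10^{-7}$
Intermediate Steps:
$j = -5609388$ ($j = \left(\left(-287\right) 2 + 15653\right) \left(124 - 496\right) = \left(-574 + 15653\right) \left(-372\right) = 15079 \left(-372\right) = -5609388$)
$\frac{1}{-66417 + j} = \frac{1}{-66417 - 5609388} = \frac{1}{-5675805} = - \frac{1}{5675805}$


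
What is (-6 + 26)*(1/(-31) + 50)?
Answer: 30980/31 ≈ 999.35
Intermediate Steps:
(-6 + 26)*(1/(-31) + 50) = 20*(-1/31 + 50) = 20*(1549/31) = 30980/31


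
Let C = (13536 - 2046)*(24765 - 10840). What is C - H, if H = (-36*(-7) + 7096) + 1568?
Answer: 159989334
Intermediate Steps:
H = 8916 (H = (252 + 7096) + 1568 = 7348 + 1568 = 8916)
C = 159998250 (C = 11490*13925 = 159998250)
C - H = 159998250 - 1*8916 = 159998250 - 8916 = 159989334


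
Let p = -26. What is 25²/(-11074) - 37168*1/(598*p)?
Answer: 4368271/1871506 ≈ 2.3341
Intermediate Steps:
25²/(-11074) - 37168*1/(598*p) = 25²/(-11074) - 37168/((23*(-26))*26) = 625*(-1/11074) - 37168/((-598*26)) = -625/11074 - 37168/(-15548) = -625/11074 - 37168*(-1/15548) = -625/11074 + 404/169 = 4368271/1871506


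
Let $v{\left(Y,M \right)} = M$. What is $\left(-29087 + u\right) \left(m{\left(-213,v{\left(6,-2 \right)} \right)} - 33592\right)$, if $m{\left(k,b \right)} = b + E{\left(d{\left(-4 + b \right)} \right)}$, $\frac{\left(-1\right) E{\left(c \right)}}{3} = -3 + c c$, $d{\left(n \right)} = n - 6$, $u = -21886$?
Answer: $1733948541$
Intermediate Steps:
$d{\left(n \right)} = -6 + n$ ($d{\left(n \right)} = n - 6 = -6 + n$)
$E{\left(c \right)} = 9 - 3 c^{2}$ ($E{\left(c \right)} = - 3 \left(-3 + c c\right) = - 3 \left(-3 + c^{2}\right) = 9 - 3 c^{2}$)
$m{\left(k,b \right)} = 9 + b - 3 \left(-10 + b\right)^{2}$ ($m{\left(k,b \right)} = b - \left(-9 + 3 \left(-6 + \left(-4 + b\right)\right)^{2}\right) = b - \left(-9 + 3 \left(-10 + b\right)^{2}\right) = 9 + b - 3 \left(-10 + b\right)^{2}$)
$\left(-29087 + u\right) \left(m{\left(-213,v{\left(6,-2 \right)} \right)} - 33592\right) = \left(-29087 - 21886\right) \left(\left(9 - 2 - 3 \left(-10 - 2\right)^{2}\right) - 33592\right) = - 50973 \left(\left(9 - 2 - 3 \left(-12\right)^{2}\right) - 33592\right) = - 50973 \left(\left(9 - 2 - 432\right) - 33592\right) = - 50973 \left(-425 - 33592\right) = \left(-50973\right) \left(-34017\right) = 1733948541$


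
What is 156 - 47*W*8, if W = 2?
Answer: -596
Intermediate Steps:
156 - 47*W*8 = 156 - 94*8 = 156 - 47*16 = 156 - 752 = -596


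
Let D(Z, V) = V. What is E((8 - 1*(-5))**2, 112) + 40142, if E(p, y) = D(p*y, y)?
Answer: 40254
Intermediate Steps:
E(p, y) = y
E((8 - 1*(-5))**2, 112) + 40142 = 112 + 40142 = 40254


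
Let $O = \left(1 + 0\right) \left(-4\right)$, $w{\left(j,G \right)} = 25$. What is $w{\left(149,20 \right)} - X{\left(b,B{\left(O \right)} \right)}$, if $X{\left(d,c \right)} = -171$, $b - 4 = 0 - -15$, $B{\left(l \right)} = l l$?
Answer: $196$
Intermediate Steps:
$O = -4$ ($O = 1 \left(-4\right) = -4$)
$B{\left(l \right)} = l^{2}$
$b = 19$ ($b = 4 + \left(0 - -15\right) = 4 + \left(0 + 15\right) = 4 + 15 = 19$)
$w{\left(149,20 \right)} - X{\left(b,B{\left(O \right)} \right)} = 25 - -171 = 25 + 171 = 196$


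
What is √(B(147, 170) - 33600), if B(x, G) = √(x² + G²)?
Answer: √(-33600 + √50509) ≈ 182.69*I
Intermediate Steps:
B(x, G) = √(G² + x²)
√(B(147, 170) - 33600) = √(√(170² + 147²) - 33600) = √(√(28900 + 21609) - 33600) = √(√50509 - 33600) = √(-33600 + √50509)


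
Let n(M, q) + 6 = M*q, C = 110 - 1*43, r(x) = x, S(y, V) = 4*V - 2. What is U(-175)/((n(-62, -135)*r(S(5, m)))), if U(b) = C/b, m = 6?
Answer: -67/32201400 ≈ -2.0807e-6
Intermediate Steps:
S(y, V) = -2 + 4*V
C = 67 (C = 110 - 43 = 67)
n(M, q) = -6 + M*q
U(b) = 67/b
U(-175)/((n(-62, -135)*r(S(5, m)))) = (67/(-175))/(((-6 - 62*(-135))*(-2 + 4*6))) = (67*(-1/175))/(((-6 + 8370)*(-2 + 24))) = -67/(175*(8364*22)) = -67/175/184008 = -67/175*1/184008 = -67/32201400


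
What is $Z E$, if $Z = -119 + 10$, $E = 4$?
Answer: $-436$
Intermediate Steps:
$Z = -109$
$Z E = \left(-109\right) 4 = -436$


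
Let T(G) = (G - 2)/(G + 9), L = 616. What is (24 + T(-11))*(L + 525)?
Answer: 69601/2 ≈ 34801.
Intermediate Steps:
T(G) = (-2 + G)/(9 + G)
(24 + T(-11))*(L + 525) = (24 + (-2 - 11)/(9 - 11))*(616 + 525) = (24 - 13/(-2))*1141 = (24 - ½*(-13))*1141 = (24 + 13/2)*1141 = (61/2)*1141 = 69601/2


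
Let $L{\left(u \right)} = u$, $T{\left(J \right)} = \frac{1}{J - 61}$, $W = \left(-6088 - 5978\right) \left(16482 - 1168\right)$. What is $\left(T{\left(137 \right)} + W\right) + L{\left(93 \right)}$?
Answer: $- \frac{14043175955}{76} \approx -1.8478 \cdot 10^{8}$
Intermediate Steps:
$W = -184778724$ ($W = \left(-12066\right) 15314 = -184778724$)
$T{\left(J \right)} = \frac{1}{-61 + J}$
$\left(T{\left(137 \right)} + W\right) + L{\left(93 \right)} = \left(\frac{1}{-61 + 137} - 184778724\right) + 93 = \left(\frac{1}{76} - 184778724\right) + 93 = - \frac{14043183023}{76} + 93 = - \frac{14043175955}{76}$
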